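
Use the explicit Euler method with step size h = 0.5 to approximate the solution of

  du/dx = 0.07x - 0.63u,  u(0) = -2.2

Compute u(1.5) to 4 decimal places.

Euler: u_{n+1} = u_n + h·f(x_n, u_n).
x=0.000000, u=-2.200000: f=1.386000 → u ← -2.200000 + 0.5·1.386000 = -1.507000
x=0.500000, u=-1.507000: f=0.984410 → u ← -1.507000 + 0.5·0.984410 = -1.014795
x=1.000000, u=-1.014795: f=0.709321 → u ← -1.014795 + 0.5·0.709321 = -0.660135
u(1.5) ≈ -0.6601

-0.6601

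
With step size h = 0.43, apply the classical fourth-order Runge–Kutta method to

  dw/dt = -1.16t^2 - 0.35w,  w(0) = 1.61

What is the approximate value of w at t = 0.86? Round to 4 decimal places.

0.9630

RK4: k1 = f(t_n, w_n); k2 = f(t_n + h/2, w_n + (h/2)·k1); k3 = f(t_n + h/2, w_n + (h/2)·k2); k4 = f(t_n + h, w_n + h·k3); w_{n+1} = w_n + (h/6)·(k1 + 2k2 + 2k3 + k4).
t=0.000000, w=1.610000:
  k1 = f(0.000000, 1.610000) = -0.563500
  k2 = f(0.215000, 1.488848) = -0.574718
  k3 = f(0.215000, 1.486436) = -0.573873
  k4 = f(0.430000, 1.363234) = -0.691616
  w ← 1.610000 + (0.43/6)·(k1 + 2k2 + 2k3 + k4) = 1.355419
t=0.430000, w=1.355419:
  k1 = f(0.430000, 1.355419) = -0.688881
  k2 = f(0.645000, 1.207309) = -0.905147
  k3 = f(0.645000, 1.160812) = -0.888873
  k4 = f(0.860000, 0.973203) = -1.198557
  w ← 1.355419 + (0.43/6)·(k1 + 2k2 + 2k3 + k4) = 0.963009
w(0.86) ≈ 0.9630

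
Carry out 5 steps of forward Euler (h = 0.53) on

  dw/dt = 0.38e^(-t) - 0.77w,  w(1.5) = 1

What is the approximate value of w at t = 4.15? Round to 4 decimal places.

Euler: w_{n+1} = w_n + h·f(t_n, w_n).
t=1.500000, w=1.000000: f=-0.685211 → w ← 1.000000 + 0.53·(-0.685211) = 0.636838
t=2.030000, w=0.636838: f=-0.440458 → w ← 0.636838 + 0.53·(-0.440458) = 0.403396
t=2.560000, w=0.403396: f=-0.281239 → w ← 0.403396 + 0.53·(-0.281239) = 0.254339
t=3.090000, w=0.254339: f=-0.178550 → w ← 0.254339 + 0.53·(-0.178550) = 0.159707
t=3.620000, w=0.159707: f=-0.112797 → w ← 0.159707 + 0.53·(-0.112797) = 0.099925
w(4.15) ≈ 0.0999

0.0999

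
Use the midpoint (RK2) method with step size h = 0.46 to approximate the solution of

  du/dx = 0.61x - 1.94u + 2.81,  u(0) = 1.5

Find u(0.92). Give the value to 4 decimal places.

1.6303

Midpoint: k1 = f(x_n, u_n); k2 = f(x_n + h/2, u_n + (h/2)·k1); u_{n+1} = u_n + h·k2.
x=0.000000, u=1.500000:
  k1 = f(0.000000, 1.500000) = -0.100000
  k2 = f(0.230000, 1.477000) = 0.084920
  u ← 1.500000 + 0.46·0.084920 = 1.539063
x=0.460000, u=1.539063:
  k1 = f(0.460000, 1.539063) = 0.104817
  k2 = f(0.690000, 1.563171) = 0.198348
  u ← 1.539063 + 0.46·0.198348 = 1.630303
u(0.92) ≈ 1.6303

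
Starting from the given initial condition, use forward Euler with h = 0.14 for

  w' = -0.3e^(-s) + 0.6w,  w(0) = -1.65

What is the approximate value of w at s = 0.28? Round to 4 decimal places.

-2.0209

Euler: w_{n+1} = w_n + h·f(s_n, w_n).
s=0.000000, w=-1.650000: f=-1.290000 → w ← -1.650000 + 0.14·(-1.290000) = -1.830600
s=0.140000, w=-1.830600: f=-1.359167 → w ← -1.830600 + 0.14·(-1.359167) = -2.020883
w(0.28) ≈ -2.0209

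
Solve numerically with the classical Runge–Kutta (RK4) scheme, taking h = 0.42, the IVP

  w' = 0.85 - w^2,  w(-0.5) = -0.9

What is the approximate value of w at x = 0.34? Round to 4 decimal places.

-0.8232

RK4: k1 = f(x_n, w_n); k2 = f(x_n + h/2, w_n + (h/2)·k1); k3 = f(x_n + h/2, w_n + (h/2)·k2); k4 = f(x_n + h, w_n + h·k3); w_{n+1} = w_n + (h/6)·(k1 + 2k2 + 2k3 + k4).
x=-0.500000, w=-0.900000:
  k1 = f(-0.500000, -0.900000) = 0.040000
  k2 = f(-0.290000, -0.891600) = 0.055049
  k3 = f(-0.290000, -0.888440) = 0.060675
  k4 = f(-0.080000, -0.874516) = 0.085221
  w ← -0.900000 + (0.42/6)·(k1 + 2k2 + 2k3 + k4) = -0.875033
x=-0.080000, w=-0.875033:
  k1 = f(-0.080000, -0.875033) = 0.084317
  k2 = f(0.130000, -0.857327) = 0.114991
  k3 = f(0.130000, -0.850885) = 0.125995
  k4 = f(0.340000, -0.822115) = 0.174126
  w ← -0.875033 + (0.42/6)·(k1 + 2k2 + 2k3 + k4) = -0.823204
w(0.34) ≈ -0.8232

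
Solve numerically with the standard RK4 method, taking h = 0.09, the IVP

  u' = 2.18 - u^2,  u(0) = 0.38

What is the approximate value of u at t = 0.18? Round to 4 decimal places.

0.7156

RK4: k1 = f(t_n, u_n); k2 = f(t_n + h/2, u_n + (h/2)·k1); k3 = f(t_n + h/2, u_n + (h/2)·k2); k4 = f(t_n + h, u_n + h·k3); u_{n+1} = u_n + (h/6)·(k1 + 2k2 + 2k3 + k4).
t=0.000000, u=0.380000:
  k1 = f(0.000000, 0.380000) = 2.035600
  k2 = f(0.045000, 0.471602) = 1.957592
  k3 = f(0.045000, 0.468092) = 1.960890
  k4 = f(0.090000, 0.556480) = 1.870330
  u ← 0.380000 + (0.09/6)·(k1 + 2k2 + 2k3 + k4) = 0.556143
t=0.090000, u=0.556143:
  k1 = f(0.090000, 0.556143) = 1.870705
  k2 = f(0.135000, 0.640325) = 1.769984
  k3 = f(0.135000, 0.635793) = 1.775768
  k4 = f(0.180000, 0.715962) = 1.667398
  u ← 0.556143 + (0.09/6)·(k1 + 2k2 + 2k3 + k4) = 0.715587
u(0.18) ≈ 0.7156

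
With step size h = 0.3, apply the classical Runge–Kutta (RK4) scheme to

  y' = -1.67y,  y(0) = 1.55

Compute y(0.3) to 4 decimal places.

RK4: k1 = f(t_n, y_n); k2 = f(t_n + h/2, y_n + (h/2)·k1); k3 = f(t_n + h/2, y_n + (h/2)·k2); k4 = f(t_n + h, y_n + h·k3); y_{n+1} = y_n + (h/6)·(k1 + 2k2 + 2k3 + k4).
t=0.000000, y=1.550000:
  k1 = f(0.000000, 1.550000) = -2.588500
  k2 = f(0.150000, 1.161725) = -1.940081
  k3 = f(0.150000, 1.258988) = -2.102510
  k4 = f(0.300000, 0.919247) = -1.535143
  y ← 1.550000 + (0.3/6)·(k1 + 2k2 + 2k3 + k4) = 0.939559
y(0.3) ≈ 0.9396

0.9396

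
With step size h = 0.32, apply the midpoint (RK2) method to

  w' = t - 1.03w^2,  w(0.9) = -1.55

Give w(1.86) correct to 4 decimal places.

Midpoint: k1 = f(t_n, w_n); k2 = f(t_n + h/2, w_n + (h/2)·k1); w_{n+1} = w_n + h·k2.
t=0.900000, w=-1.550000:
  k1 = f(0.900000, -1.550000) = -1.574575
  k2 = f(1.060000, -1.801932) = -2.284368
  w ← -1.550000 + 0.32·(-2.284368) = -2.280998
t=1.220000, w=-2.280998:
  k1 = f(1.220000, -2.280998) = -4.139039
  k2 = f(1.380000, -2.943244) = -7.542565
  w ← -2.280998 + 0.32·(-7.542565) = -4.694618
t=1.540000, w=-4.694618:
  k1 = f(1.540000, -4.694618) = -21.160626
  k2 = f(1.700000, -8.080319) = -65.550296
  w ← -4.694618 + 0.32·(-65.550296) = -25.670713
w(1.86) ≈ -25.6707

-25.6707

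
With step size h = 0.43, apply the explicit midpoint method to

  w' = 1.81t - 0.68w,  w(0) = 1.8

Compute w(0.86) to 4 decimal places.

Midpoint: k1 = f(t_n, w_n); k2 = f(t_n + h/2, w_n + (h/2)·k1); w_{n+1} = w_n + h·k2.
t=0.000000, w=1.800000:
  k1 = f(0.000000, 1.800000) = -1.224000
  k2 = f(0.215000, 1.536840) = -0.655901
  w ← 1.800000 + 0.43·(-0.655901) = 1.517962
t=0.430000, w=1.517962:
  k1 = f(0.430000, 1.517962) = -0.253914
  k2 = f(0.645000, 1.463371) = 0.172358
  w ← 1.517962 + 0.43·0.172358 = 1.592076
w(0.86) ≈ 1.5921

1.5921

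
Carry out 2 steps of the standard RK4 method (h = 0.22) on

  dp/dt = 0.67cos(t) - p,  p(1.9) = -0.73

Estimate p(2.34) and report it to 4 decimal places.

-0.5969

RK4: k1 = f(t_n, p_n); k2 = f(t_n + h/2, p_n + (h/2)·k1); k3 = f(t_n + h/2, p_n + (h/2)·k2); k4 = f(t_n + h, p_n + h·k3); p_{n+1} = p_n + (h/6)·(k1 + 2k2 + 2k3 + k4).
t=1.900000, p=-0.730000:
  k1 = f(1.900000, -0.730000) = 0.513396
  k2 = f(2.010000, -0.673526) = 0.388630
  k3 = f(2.010000, -0.687251) = 0.402354
  k4 = f(2.120000, -0.641482) = 0.291737
  p ← -0.730000 + (0.22/6)·(k1 + 2k2 + 2k3 + k4) = -0.642473
t=2.120000, p=-0.642473:
  k1 = f(2.120000, -0.642473) = 0.292728
  k2 = f(2.230000, -0.610273) = 0.199906
  k3 = f(2.230000, -0.620483) = 0.210117
  k4 = f(2.340000, -0.596247) = 0.130220
  p ← -0.642473 + (0.22/6)·(k1 + 2k2 + 2k3 + k4) = -0.596897
p(2.34) ≈ -0.5969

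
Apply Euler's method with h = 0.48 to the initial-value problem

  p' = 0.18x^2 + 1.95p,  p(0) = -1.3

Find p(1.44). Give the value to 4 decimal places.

-9.3150

Euler: p_{n+1} = p_n + h·f(x_n, p_n).
x=0.000000, p=-1.300000: f=-2.535000 → p ← -1.300000 + 0.48·(-2.535000) = -2.516800
x=0.480000, p=-2.516800: f=-4.866288 → p ← -2.516800 + 0.48·(-4.866288) = -4.852618
x=0.960000, p=-4.852618: f=-9.296718 → p ← -4.852618 + 0.48·(-9.296718) = -9.315043
p(1.44) ≈ -9.3150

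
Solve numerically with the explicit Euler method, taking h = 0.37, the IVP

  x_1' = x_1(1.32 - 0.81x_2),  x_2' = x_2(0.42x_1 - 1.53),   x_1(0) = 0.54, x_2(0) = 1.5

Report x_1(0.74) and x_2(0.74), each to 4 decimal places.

Euler on (x_1,x_2): x_1_{n+1} = x_1_n + h·x_1', x_2_{n+1} = x_2_n + h·x_2'.
0.000000: (0.540000, 1.500000); f=(0.056700, -1.954800) → (0.560979, 0.776724)
0.370000: (0.560979, 0.776724); f=(0.387554, -1.005383) → (0.704374, 0.404732)
(x_1(0.74), x_2(0.74)) ≈ (0.7044, 0.4047)

0.7044, 0.4047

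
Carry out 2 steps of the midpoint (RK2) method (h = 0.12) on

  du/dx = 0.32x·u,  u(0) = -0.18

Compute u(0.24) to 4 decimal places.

Midpoint: k1 = f(x_n, u_n); k2 = f(x_n + h/2, u_n + (h/2)·k1); u_{n+1} = u_n + h·k2.
x=0.000000, u=-0.180000:
  k1 = f(0.000000, -0.180000) = 0.000000
  k2 = f(0.060000, -0.180000) = -0.003456
  u ← -0.180000 + 0.12·(-0.003456) = -0.180415
x=0.120000, u=-0.180415:
  k1 = f(0.120000, -0.180415) = -0.006928
  k2 = f(0.180000, -0.180830) = -0.010416
  u ← -0.180415 + 0.12·(-0.010416) = -0.181665
u(0.24) ≈ -0.1817

-0.1817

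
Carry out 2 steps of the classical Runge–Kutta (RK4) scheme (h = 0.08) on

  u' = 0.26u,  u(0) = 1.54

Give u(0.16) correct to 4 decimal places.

1.6054

RK4: k1 = f(s_n, u_n); k2 = f(s_n + h/2, u_n + (h/2)·k1); k3 = f(s_n + h/2, u_n + (h/2)·k2); k4 = f(s_n + h, u_n + h·k3); u_{n+1} = u_n + (h/6)·(k1 + 2k2 + 2k3 + k4).
s=0.000000, u=1.540000:
  k1 = f(0.000000, 1.540000) = 0.400400
  k2 = f(0.040000, 1.556016) = 0.404564
  k3 = f(0.040000, 1.556183) = 0.404607
  k4 = f(0.080000, 1.572369) = 0.408816
  u ← 1.540000 + (0.08/6)·(k1 + 2k2 + 2k3 + k4) = 1.572367
s=0.080000, u=1.572367:
  k1 = f(0.080000, 1.572367) = 0.408816
  k2 = f(0.120000, 1.588720) = 0.413067
  k3 = f(0.120000, 1.588890) = 0.413111
  k4 = f(0.160000, 1.605416) = 0.417408
  u ← 1.572367 + (0.08/6)·(k1 + 2k2 + 2k3 + k4) = 1.605415
u(0.16) ≈ 1.6054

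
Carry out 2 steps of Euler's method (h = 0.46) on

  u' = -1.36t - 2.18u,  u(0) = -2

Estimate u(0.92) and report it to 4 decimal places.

Euler: u_{n+1} = u_n + h·f(t_n, u_n).
t=0.000000, u=-2.000000: f=4.360000 → u ← -2.000000 + 0.46·4.360000 = 0.005600
t=0.460000, u=0.005600: f=-0.637808 → u ← 0.005600 + 0.46·(-0.637808) = -0.287792
u(0.92) ≈ -0.2878

-0.2878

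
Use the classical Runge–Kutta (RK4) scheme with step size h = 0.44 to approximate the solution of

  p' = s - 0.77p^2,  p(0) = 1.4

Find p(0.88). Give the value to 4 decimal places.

RK4: k1 = f(s_n, p_n); k2 = f(s_n + h/2, p_n + (h/2)·k1); k3 = f(s_n + h/2, p_n + (h/2)·k2); k4 = f(s_n + h, p_n + h·k3); p_{n+1} = p_n + (h/6)·(k1 + 2k2 + 2k3 + k4).
s=0.000000, p=1.400000:
  k1 = f(0.000000, 1.400000) = -1.509200
  k2 = f(0.220000, 1.067976) = -0.658241
  k3 = f(0.220000, 1.255187) = -0.993131
  k4 = f(0.440000, 0.963023) = -0.274108
  p ← 1.400000 + (0.44/6)·(k1 + 2k2 + 2k3 + k4) = 1.027023
s=0.440000, p=1.027023:
  k1 = f(0.440000, 1.027023) = -0.372178
  k2 = f(0.660000, 0.945144) = -0.027839
  k3 = f(0.660000, 1.020898) = -0.142520
  k4 = f(0.880000, 0.964314) = 0.163976
  p ← 1.027023 + (0.44/6)·(k1 + 2k2 + 2k3 + k4) = 0.986769
p(0.88) ≈ 0.9868

0.9868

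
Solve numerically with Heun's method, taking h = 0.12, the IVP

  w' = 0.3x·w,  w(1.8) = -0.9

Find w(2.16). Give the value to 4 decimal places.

-1.1144

Heun: k1 = f(x_n, w_n); k2 = f(x_n + h, w_n + h·k1); w_{n+1} = w_n + (h/2)·(k1 + k2).
x=1.800000, w=-0.900000:
  k1 = f(1.800000, -0.900000) = -0.486000
  k2 = f(1.920000, -0.958320) = -0.551992
  w ← -0.900000 + (0.12/2)·(-0.486000 + (-0.551992)) = -0.962280
x=1.920000, w=-0.962280:
  k1 = f(1.920000, -0.962280) = -0.554273
  k2 = f(2.040000, -1.028792) = -0.629621
  w ← -0.962280 + (0.12/2)·(-0.554273 + (-0.629621)) = -1.033313
x=2.040000, w=-1.033313:
  k1 = f(2.040000, -1.033313) = -0.632388
  k2 = f(2.160000, -1.109200) = -0.718761
  w ← -1.033313 + (0.12/2)·(-0.632388 + (-0.718761)) = -1.114382
w(2.16) ≈ -1.1144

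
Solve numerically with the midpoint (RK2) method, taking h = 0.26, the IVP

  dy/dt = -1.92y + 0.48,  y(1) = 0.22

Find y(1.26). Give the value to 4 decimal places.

Midpoint: k1 = f(t_n, y_n); k2 = f(t_n + h/2, y_n + (h/2)·k1); y_{n+1} = y_n + h·k2.
t=1.000000, y=0.220000:
  k1 = f(1.000000, 0.220000) = 0.057600
  k2 = f(1.130000, 0.227488) = 0.043223
  y ← 0.220000 + 0.26·0.043223 = 0.231238
y(1.26) ≈ 0.2312

0.2312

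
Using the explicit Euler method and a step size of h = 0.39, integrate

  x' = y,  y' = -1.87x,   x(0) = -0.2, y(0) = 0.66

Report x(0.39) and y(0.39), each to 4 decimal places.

0.0574, 0.8059

Euler on (x,y): x_{n+1} = x_n + h·x', y_{n+1} = y_n + h·y'.
0.000000: (-0.200000, 0.660000); f=(0.660000, 0.374000) → (0.057400, 0.805860)
(x(0.39), y(0.39)) ≈ (0.0574, 0.8059)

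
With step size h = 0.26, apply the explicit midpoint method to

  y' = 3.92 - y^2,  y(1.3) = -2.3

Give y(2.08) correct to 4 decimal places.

Midpoint: k1 = f(x_n, y_n); k2 = f(x_n + h/2, y_n + (h/2)·k1); y_{n+1} = y_n + h·k2.
x=1.300000, y=-2.300000:
  k1 = f(1.300000, -2.300000) = -1.370000
  k2 = f(1.430000, -2.478100) = -2.220980
  y ← -2.300000 + 0.26·(-2.220980) = -2.877455
x=1.560000, y=-2.877455:
  k1 = f(1.560000, -2.877455) = -4.359746
  k2 = f(1.690000, -3.444222) = -7.942663
  y ← -2.877455 + 0.26·(-7.942663) = -4.942547
x=1.820000, y=-4.942547:
  k1 = f(1.820000, -4.942547) = -20.508770
  k2 = f(1.950000, -7.608687) = -53.972120
  y ← -4.942547 + 0.26·(-53.972120) = -18.975298
y(2.08) ≈ -18.9753

-18.9753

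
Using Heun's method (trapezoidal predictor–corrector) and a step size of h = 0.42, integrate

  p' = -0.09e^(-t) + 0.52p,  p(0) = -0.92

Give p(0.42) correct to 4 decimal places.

Heun: k1 = f(t_n, p_n); k2 = f(t_n + h, p_n + h·k1); p_{n+1} = p_n + (h/2)·(k1 + k2).
t=0.000000, p=-0.920000:
  k1 = f(0.000000, -0.920000) = -0.568400
  k2 = f(0.420000, -1.158728) = -0.661673
  p ← -0.920000 + (0.42/2)·(-0.568400 + (-0.661673)) = -1.178315
p(0.42) ≈ -1.1783

-1.1783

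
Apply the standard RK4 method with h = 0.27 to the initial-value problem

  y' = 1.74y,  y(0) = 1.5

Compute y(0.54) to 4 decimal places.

3.8374

RK4: k1 = f(t_n, y_n); k2 = f(t_n + h/2, y_n + (h/2)·k1); k3 = f(t_n + h/2, y_n + (h/2)·k2); k4 = f(t_n + h, y_n + h·k3); y_{n+1} = y_n + (h/6)·(k1 + 2k2 + 2k3 + k4).
t=0.000000, y=1.500000:
  k1 = f(0.000000, 1.500000) = 2.610000
  k2 = f(0.135000, 1.852350) = 3.223089
  k3 = f(0.135000, 1.935117) = 3.367104
  k4 = f(0.270000, 2.409118) = 4.191865
  y ← 1.500000 + (0.27/6)·(k1 + 2k2 + 2k3 + k4) = 2.399201
t=0.270000, y=2.399201:
  k1 = f(0.270000, 2.399201) = 4.174610
  k2 = f(0.405000, 2.962774) = 5.155226
  k3 = f(0.405000, 3.095157) = 5.385573
  k4 = f(0.540000, 3.853306) = 6.704752
  y ← 2.399201 + (0.27/6)·(k1 + 2k2 + 2k3 + k4) = 3.837444
y(0.54) ≈ 3.8374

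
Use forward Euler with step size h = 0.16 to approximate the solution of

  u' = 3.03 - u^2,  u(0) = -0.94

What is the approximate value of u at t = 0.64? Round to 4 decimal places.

0.7808

Euler: u_{n+1} = u_n + h·f(t_n, u_n).
t=0.000000, u=-0.940000: f=2.146400 → u ← -0.940000 + 0.16·2.146400 = -0.596576
t=0.160000, u=-0.596576: f=2.674097 → u ← -0.596576 + 0.16·2.674097 = -0.168720
t=0.320000, u=-0.168720: f=3.001533 → u ← -0.168720 + 0.16·3.001533 = 0.311525
t=0.480000, u=0.311525: f=2.932952 → u ← 0.311525 + 0.16·2.932952 = 0.780797
u(0.64) ≈ 0.7808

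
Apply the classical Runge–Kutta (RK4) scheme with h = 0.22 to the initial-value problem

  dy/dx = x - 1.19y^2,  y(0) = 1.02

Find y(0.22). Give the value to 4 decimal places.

0.8260

RK4: k1 = f(x_n, y_n); k2 = f(x_n + h/2, y_n + (h/2)·k1); k3 = f(x_n + h/2, y_n + (h/2)·k2); k4 = f(x_n + h, y_n + h·k3); y_{n+1} = y_n + (h/6)·(k1 + 2k2 + 2k3 + k4).
x=0.000000, y=1.020000:
  k1 = f(0.000000, 1.020000) = -1.238076
  k2 = f(0.110000, 0.883812) = -0.819536
  k3 = f(0.110000, 0.929851) = -0.918901
  k4 = f(0.220000, 0.817842) = -0.575949
  y ← 1.020000 + (0.22/6)·(k1 + 2k2 + 2k3 + k4) = 0.826000
y(0.22) ≈ 0.8260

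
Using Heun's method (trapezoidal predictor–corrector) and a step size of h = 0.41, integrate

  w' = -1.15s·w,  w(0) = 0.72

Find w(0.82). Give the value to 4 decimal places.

0.4861

Heun: k1 = f(s_n, w_n); k2 = f(s_n + h, w_n + h·k1); w_{n+1} = w_n + (h/2)·(k1 + k2).
s=0.000000, w=0.720000:
  k1 = f(0.000000, 0.720000) = 0.000000
  k2 = f(0.410000, 0.720000) = -0.339480
  w ← 0.720000 + (0.41/2)·(0.000000 + (-0.339480)) = 0.650407
s=0.410000, w=0.650407:
  k1 = f(0.410000, 0.650407) = -0.306667
  k2 = f(0.820000, 0.524673) = -0.494767
  w ← 0.650407 + (0.41/2)·(-0.306667 + (-0.494767)) = 0.486113
w(0.82) ≈ 0.4861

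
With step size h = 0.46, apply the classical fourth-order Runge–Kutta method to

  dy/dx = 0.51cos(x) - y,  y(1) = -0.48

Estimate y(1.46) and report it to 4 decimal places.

-0.2440

RK4: k1 = f(x_n, y_n); k2 = f(x_n + h/2, y_n + (h/2)·k1); k3 = f(x_n + h/2, y_n + (h/2)·k2); k4 = f(x_n + h, y_n + h·k3); y_{n+1} = y_n + (h/6)·(k1 + 2k2 + 2k3 + k4).
x=1.000000, y=-0.480000:
  k1 = f(1.000000, -0.480000) = 0.755554
  k2 = f(1.230000, -0.306223) = 0.476684
  k3 = f(1.230000, -0.370363) = 0.540824
  k4 = f(1.460000, -0.231221) = 0.287612
  y ← -0.480000 + (0.46/6)·(k1 + 2k2 + 2k3 + k4) = -0.244006
y(1.46) ≈ -0.2440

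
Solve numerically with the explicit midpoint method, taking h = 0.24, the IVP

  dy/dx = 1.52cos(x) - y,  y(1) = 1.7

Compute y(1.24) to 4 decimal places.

1.4762

Midpoint: k1 = f(x_n, y_n); k2 = f(x_n + h/2, y_n + (h/2)·k1); y_{n+1} = y_n + h·k2.
x=1.000000, y=1.700000:
  k1 = f(1.000000, 1.700000) = -0.878740
  k2 = f(1.120000, 1.594551) = -0.932314
  y ← 1.700000 + 0.24·(-0.932314) = 1.476245
y(1.24) ≈ 1.4762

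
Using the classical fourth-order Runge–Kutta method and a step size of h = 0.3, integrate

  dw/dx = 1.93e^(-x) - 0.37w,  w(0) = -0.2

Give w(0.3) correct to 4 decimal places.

RK4: k1 = f(x_n, w_n); k2 = f(x_n + h/2, w_n + (h/2)·k1); k3 = f(x_n + h/2, w_n + (h/2)·k2); k4 = f(x_n + h, w_n + h·k3); w_{n+1} = w_n + (h/6)·(k1 + 2k2 + 2k3 + k4).
x=0.000000, w=-0.200000:
  k1 = f(0.000000, -0.200000) = 2.004000
  k2 = f(0.150000, 0.100600) = 1.623944
  k3 = f(0.150000, 0.043592) = 1.645037
  k4 = f(0.300000, 0.293511) = 1.321180
  w ← -0.200000 + (0.3/6)·(k1 + 2k2 + 2k3 + k4) = 0.293157
w(0.3) ≈ 0.2932

0.2932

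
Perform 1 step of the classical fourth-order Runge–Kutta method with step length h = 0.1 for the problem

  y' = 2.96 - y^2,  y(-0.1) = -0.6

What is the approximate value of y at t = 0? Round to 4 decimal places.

RK4: k1 = f(t_n, y_n); k2 = f(t_n + h/2, y_n + (h/2)·k1); k3 = f(t_n + h/2, y_n + (h/2)·k2); k4 = f(t_n + h, y_n + h·k3); y_{n+1} = y_n + (h/6)·(k1 + 2k2 + 2k3 + k4).
t=-0.100000, y=-0.600000:
  k1 = f(-0.100000, -0.600000) = 2.600000
  k2 = f(-0.050000, -0.470000) = 2.739100
  k3 = f(-0.050000, -0.463045) = 2.745589
  k4 = f(0.000000, -0.325441) = 2.854088
  y ← -0.600000 + (0.1/6)·(k1 + 2k2 + 2k3 + k4) = -0.326276
y(0) ≈ -0.3263

-0.3263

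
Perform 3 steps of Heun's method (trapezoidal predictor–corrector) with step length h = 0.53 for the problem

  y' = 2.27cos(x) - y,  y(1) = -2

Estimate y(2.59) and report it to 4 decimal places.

Heun: k1 = f(x_n, y_n); k2 = f(x_n + h, y_n + h·k1); y_{n+1} = y_n + (h/2)·(k1 + k2).
x=1.000000, y=-2.000000:
  k1 = f(1.000000, -2.000000) = 3.226486
  k2 = f(1.530000, -0.289962) = 0.382544
  y ← -2.000000 + (0.53/2)·(3.226486 + 0.382544) = -1.043607
x=1.530000, y=-1.043607:
  k1 = f(1.530000, -1.043607) = 1.136189
  k2 = f(2.060000, -0.441427) = -0.625299
  y ← -1.043607 + (0.53/2)·(1.136189 + (-0.625299)) = -0.908221
x=2.060000, y=-0.908221:
  k1 = f(2.060000, -0.908221) = -0.158504
  k2 = f(2.590000, -0.992228) = -0.941110
  y ← -0.908221 + (0.53/2)·(-0.158504 + (-0.941110)) = -1.199619
y(2.59) ≈ -1.1996

-1.1996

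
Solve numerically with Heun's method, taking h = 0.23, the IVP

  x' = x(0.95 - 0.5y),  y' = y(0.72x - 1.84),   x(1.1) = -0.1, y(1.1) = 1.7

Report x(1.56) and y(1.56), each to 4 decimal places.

Heun on (x,y): k1 = f(t_n, state_n); k2 = f(t_n + h, state_n + h·k1); state_{n+1} = state_n + (h/2)·(k1 + k2).
1.100000: (-0.100000, 1.700000)
  k1 = (-0.010000, -3.250400)
  predictor → (-0.102300, 0.952408)
  k2 = (-0.048469, -1.822581)
  → (-0.106724, 1.116607)
1.330000: (-0.106724, 1.116607)
  k1 = (-0.041803, -2.140359)
  predictor → (-0.116339, 0.624325)
  k2 = (-0.074205, -1.201053)
  → (-0.120065, 0.732345)
(x(1.56), y(1.56)) ≈ (-0.1201, 0.7323)

-0.1201, 0.7323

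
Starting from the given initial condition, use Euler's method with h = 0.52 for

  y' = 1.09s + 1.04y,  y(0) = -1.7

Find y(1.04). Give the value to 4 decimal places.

-3.7412

Euler: y_{n+1} = y_n + h·f(s_n, y_n).
s=0.000000, y=-1.700000: f=-1.768000 → y ← -1.700000 + 0.52·(-1.768000) = -2.619360
s=0.520000, y=-2.619360: f=-2.157334 → y ← -2.619360 + 0.52·(-2.157334) = -3.741174
y(1.04) ≈ -3.7412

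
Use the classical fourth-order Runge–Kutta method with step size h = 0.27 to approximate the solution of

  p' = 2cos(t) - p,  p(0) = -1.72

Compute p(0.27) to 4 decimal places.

RK4: k1 = f(t_n, p_n); k2 = f(t_n + h/2, p_n + (h/2)·k1); k3 = f(t_n + h/2, p_n + (h/2)·k2); k4 = f(t_n + h, p_n + h·k3); p_{n+1} = p_n + (h/6)·(k1 + 2k2 + 2k3 + k4).
t=0.000000, p=-1.720000:
  k1 = f(0.000000, -1.720000) = 3.720000
  k2 = f(0.135000, -1.217800) = 3.199603
  k3 = f(0.135000, -1.288054) = 3.269856
  k4 = f(0.270000, -0.837139) = 2.764681
  p ← -1.720000 + (0.27/6)·(k1 + 2k2 + 2k3 + k4) = -0.845938
p(0.27) ≈ -0.8459

-0.8459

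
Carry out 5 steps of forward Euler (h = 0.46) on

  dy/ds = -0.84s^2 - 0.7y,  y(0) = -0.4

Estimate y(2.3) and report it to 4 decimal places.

Euler: y_{n+1} = y_n + h·f(s_n, y_n).
s=0.000000, y=-0.400000: f=0.280000 → y ← -0.400000 + 0.46·0.280000 = -0.271200
s=0.460000, y=-0.271200: f=0.012096 → y ← -0.271200 + 0.46·0.012096 = -0.265636
s=0.920000, y=-0.265636: f=-0.525031 → y ← -0.265636 + 0.46·(-0.525031) = -0.507150
s=1.380000, y=-0.507150: f=-1.244691 → y ← -0.507150 + 0.46·(-1.244691) = -1.079708
s=1.840000, y=-1.079708: f=-2.088108 → y ← -1.079708 + 0.46·(-2.088108) = -2.040238
y(2.3) ≈ -2.0402

-2.0402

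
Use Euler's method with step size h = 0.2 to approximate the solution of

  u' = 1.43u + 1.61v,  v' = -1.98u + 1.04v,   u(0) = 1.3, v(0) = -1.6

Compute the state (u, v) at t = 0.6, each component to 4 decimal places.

Euler on (u,v): u_{n+1} = u_n + h·u', v_{n+1} = v_n + h·v'.
0.000000: (1.300000, -1.600000); f=(-0.717000, -4.238000) → (1.156600, -2.447600)
0.200000: (1.156600, -2.447600); f=(-2.286698, -4.835572) → (0.699260, -3.414714)
0.400000: (0.699260, -3.414714); f=(-4.497748, -4.935839) → (-0.200289, -4.401882)
(u(0.6), v(0.6)) ≈ (-0.2003, -4.4019)

-0.2003, -4.4019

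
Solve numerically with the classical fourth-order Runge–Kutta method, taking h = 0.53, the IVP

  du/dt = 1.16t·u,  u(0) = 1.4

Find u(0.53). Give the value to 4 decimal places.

1.6477

RK4: k1 = f(t_n, u_n); k2 = f(t_n + h/2, u_n + (h/2)·k1); k3 = f(t_n + h/2, u_n + (h/2)·k2); k4 = f(t_n + h, u_n + h·k3); u_{n+1} = u_n + (h/6)·(k1 + 2k2 + 2k3 + k4).
t=0.000000, u=1.400000:
  k1 = f(0.000000, 1.400000) = 0.000000
  k2 = f(0.265000, 1.400000) = 0.430360
  k3 = f(0.265000, 1.514045) = 0.465418
  k4 = f(0.530000, 1.646671) = 1.012374
  u ← 1.400000 + (0.53/6)·(k1 + 2k2 + 2k3 + k4) = 1.647680
u(0.53) ≈ 1.6477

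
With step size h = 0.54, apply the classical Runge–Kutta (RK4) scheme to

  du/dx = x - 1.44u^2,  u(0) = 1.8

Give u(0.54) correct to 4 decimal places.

0.6203

RK4: k1 = f(x_n, u_n); k2 = f(x_n + h/2, u_n + (h/2)·k1); k3 = f(x_n + h/2, u_n + (h/2)·k2); k4 = f(x_n + h, u_n + h·k3); u_{n+1} = u_n + (h/6)·(k1 + 2k2 + 2k3 + k4).
x=0.000000, u=1.800000:
  k1 = f(0.000000, 1.800000) = -4.665600
  k2 = f(0.270000, 0.540288) = -0.150352
  k3 = f(0.270000, 1.759405) = -4.187528
  k4 = f(0.540000, -0.461265) = 0.233617
  u ← 1.800000 + (0.54/6)·(k1 + 2k2 + 2k3 + k4) = 0.620303
u(0.54) ≈ 0.6203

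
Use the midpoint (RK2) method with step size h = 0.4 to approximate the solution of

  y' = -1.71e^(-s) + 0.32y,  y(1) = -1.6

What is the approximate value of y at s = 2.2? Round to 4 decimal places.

Midpoint: k1 = f(s_n, y_n); k2 = f(s_n + h/2, y_n + (h/2)·k1); y_{n+1} = y_n + h·k2.
s=1.000000, y=-1.600000:
  k1 = f(1.000000, -1.600000) = -1.141074
  k2 = f(1.200000, -1.828215) = -1.100071
  y ← -1.600000 + 0.4·(-1.100071) = -2.040028
s=1.400000, y=-2.040028:
  k1 = f(1.400000, -2.040028) = -1.074490
  k2 = f(1.600000, -2.254926) = -1.066819
  y ← -2.040028 + 0.4·(-1.066819) = -2.466756
s=1.800000, y=-2.466756:
  k1 = f(1.800000, -2.466756) = -1.072023
  k2 = f(2.000000, -2.681161) = -1.089395
  y ← -2.466756 + 0.4·(-1.089395) = -2.902514
y(2.2) ≈ -2.9025

-2.9025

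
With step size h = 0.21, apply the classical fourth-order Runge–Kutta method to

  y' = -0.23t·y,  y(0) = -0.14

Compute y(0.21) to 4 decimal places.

RK4: k1 = f(t_n, y_n); k2 = f(t_n + h/2, y_n + (h/2)·k1); k3 = f(t_n + h/2, y_n + (h/2)·k2); k4 = f(t_n + h, y_n + h·k3); y_{n+1} = y_n + (h/6)·(k1 + 2k2 + 2k3 + k4).
t=0.000000, y=-0.140000:
  k1 = f(0.000000, -0.140000) = 0.000000
  k2 = f(0.105000, -0.140000) = 0.003381
  k3 = f(0.105000, -0.139645) = 0.003372
  k4 = f(0.210000, -0.139292) = 0.006728
  y ← -0.140000 + (0.21/6)·(k1 + 2k2 + 2k3 + k4) = -0.139292
y(0.21) ≈ -0.1393

-0.1393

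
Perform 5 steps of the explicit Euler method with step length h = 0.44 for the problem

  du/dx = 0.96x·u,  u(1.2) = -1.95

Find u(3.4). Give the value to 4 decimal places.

Euler: u_{n+1} = u_n + h·f(x_n, u_n).
x=1.200000, u=-1.950000: f=-2.246400 → u ← -1.950000 + 0.44·(-2.246400) = -2.938416
x=1.640000, u=-2.938416: f=-4.626242 → u ← -2.938416 + 0.44·(-4.626242) = -4.973963
x=2.080000, u=-4.973963: f=-9.932008 → u ← -4.973963 + 0.44·(-9.932008) = -9.344046
x=2.520000, u=-9.344046: f=-22.605117 → u ← -9.344046 + 0.44·(-22.605117) = -19.290298
x=2.960000, u=-19.290298: f=-54.815310 → u ← -19.290298 + 0.44·(-54.815310) = -43.409034
u(3.4) ≈ -43.4090

-43.4090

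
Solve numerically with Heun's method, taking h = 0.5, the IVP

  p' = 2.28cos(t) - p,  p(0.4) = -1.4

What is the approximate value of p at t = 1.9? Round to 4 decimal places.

Heun: k1 = f(t_n, p_n); k2 = f(t_n + h, p_n + h·k1); p_{n+1} = p_n + (h/2)·(k1 + k2).
t=0.400000, p=-1.400000:
  k1 = f(0.400000, -1.400000) = 3.500019
  k2 = f(0.900000, 0.350010) = 1.067261
  p ← -1.400000 + (0.5/2)·(3.500019 + 1.067261) = -0.258180
t=0.900000, p=-0.258180:
  k1 = f(0.900000, -0.258180) = 1.675451
  k2 = f(1.400000, 0.579545) = -0.192020
  p ← -0.258180 + (0.5/2)·(1.675451 + (-0.192020)) = 0.112678
t=1.400000, p=0.112678:
  k1 = f(1.400000, 0.112678) = 0.274847
  k2 = f(1.900000, 0.250101) = -0.987202
  p ← 0.112678 + (0.5/2)·(0.274847 + (-0.987202)) = -0.065411
p(1.9) ≈ -0.0654

-0.0654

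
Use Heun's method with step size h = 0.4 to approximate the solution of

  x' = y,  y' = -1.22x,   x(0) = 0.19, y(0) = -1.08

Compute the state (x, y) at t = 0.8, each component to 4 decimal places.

-0.6620, -0.8360

Heun on (x,y): k1 = f(t_n, state_n); k2 = f(t_n + h, state_n + h·k1); state_{n+1} = state_n + (h/2)·(k1 + k2).
0.000000: (0.190000, -1.080000)
  k1 = (-1.080000, -0.231800)
  predictor → (-0.242000, -1.172720)
  k2 = (-1.172720, 0.295240)
  → (-0.260544, -1.067312)
0.400000: (-0.260544, -1.067312)
  k1 = (-1.067312, 0.317864)
  predictor → (-0.687469, -0.940167)
  k2 = (-0.940167, 0.838712)
  → (-0.662040, -0.835997)
(x(0.8), y(0.8)) ≈ (-0.6620, -0.8360)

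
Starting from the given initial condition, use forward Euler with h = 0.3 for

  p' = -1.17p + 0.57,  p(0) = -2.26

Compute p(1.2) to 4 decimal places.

Euler: p_{n+1} = p_n + h·f(x_n, p_n).
x=0.000000, p=-2.260000: f=3.214200 → p ← -2.260000 + 0.3·3.214200 = -1.295740
x=0.300000, p=-1.295740: f=2.086016 → p ← -1.295740 + 0.3·2.086016 = -0.669935
x=0.600000, p=-0.669935: f=1.353824 → p ← -0.669935 + 0.3·1.353824 = -0.263788
x=0.900000, p=-0.263788: f=0.878632 → p ← -0.263788 + 0.3·0.878632 = -0.000198
p(1.2) ≈ -0.0002

-0.0002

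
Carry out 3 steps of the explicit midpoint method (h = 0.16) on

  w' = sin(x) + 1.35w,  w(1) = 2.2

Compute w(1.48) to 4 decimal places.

Midpoint: k1 = f(x_n, w_n); k2 = f(x_n + h/2, w_n + (h/2)·k1); w_{n+1} = w_n + h·k2.
x=1.000000, w=2.200000:
  k1 = f(1.000000, 2.200000) = 3.811471
  k2 = f(1.080000, 2.504918) = 4.263597
  w ← 2.200000 + 0.16·4.263597 = 2.882175
x=1.160000, w=2.882175:
  k1 = f(1.160000, 2.882175) = 4.807740
  k2 = f(1.240000, 3.266795) = 5.355957
  w ← 2.882175 + 0.16·5.355957 = 3.739129
x=1.320000, w=3.739129:
  k1 = f(1.320000, 3.739129) = 6.016539
  k2 = f(1.400000, 4.220452) = 6.683059
  w ← 3.739129 + 0.16·6.683059 = 4.808418
w(1.48) ≈ 4.8084

4.8084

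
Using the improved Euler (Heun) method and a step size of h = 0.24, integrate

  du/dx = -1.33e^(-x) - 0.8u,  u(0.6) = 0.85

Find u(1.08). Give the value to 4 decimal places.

Heun: k1 = f(x_n, u_n); k2 = f(x_n + h, u_n + h·k1); u_{n+1} = u_n + (h/2)·(k1 + k2).
x=0.600000, u=0.850000:
  k1 = f(0.600000, 0.850000) = -1.409919
  k2 = f(0.840000, 0.511619) = -0.983470
  u ← 0.850000 + (0.24/2)·(-1.409919 + (-0.983470)) = 0.562793
x=0.840000, u=0.562793:
  k1 = f(0.840000, 0.562793) = -1.024410
  k2 = f(1.080000, 0.316935) = -0.705210
  u ← 0.562793 + (0.24/2)·(-1.024410 + (-0.705210)) = 0.355239
u(1.08) ≈ 0.3552

0.3552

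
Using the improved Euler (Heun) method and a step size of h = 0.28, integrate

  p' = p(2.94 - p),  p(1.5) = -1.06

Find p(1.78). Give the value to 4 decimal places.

-3.2855

Heun: k1 = f(x_n, p_n); k2 = f(x_n + h, p_n + h·k1); p_{n+1} = p_n + (h/2)·(k1 + k2).
x=1.500000, p=-1.060000:
  k1 = f(1.500000, -1.060000) = -4.240000
  k2 = f(1.780000, -2.247200) = -11.656676
  p ← -1.060000 + (0.28/2)·(-4.240000 + (-11.656676)) = -3.285535
p(1.78) ≈ -3.2855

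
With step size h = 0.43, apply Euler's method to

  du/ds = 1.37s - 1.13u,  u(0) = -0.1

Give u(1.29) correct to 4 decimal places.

Euler: u_{n+1} = u_n + h·f(s_n, u_n).
s=0.000000, u=-0.100000: f=0.113000 → u ← -0.100000 + 0.43·0.113000 = -0.051410
s=0.430000, u=-0.051410: f=0.647193 → u ← -0.051410 + 0.43·0.647193 = 0.226883
s=0.860000, u=0.226883: f=0.921822 → u ← 0.226883 + 0.43·0.921822 = 0.623267
u(1.29) ≈ 0.6233

0.6233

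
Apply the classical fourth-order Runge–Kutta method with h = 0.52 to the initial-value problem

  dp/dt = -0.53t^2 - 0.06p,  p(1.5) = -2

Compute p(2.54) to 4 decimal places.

RK4: k1 = f(t_n, p_n); k2 = f(t_n + h/2, p_n + (h/2)·k1); k3 = f(t_n + h/2, p_n + (h/2)·k2); k4 = f(t_n + h, p_n + h·k3); p_{n+1} = p_n + (h/6)·(k1 + 2k2 + 2k3 + k4).
t=1.500000, p=-2.000000:
  k1 = f(1.500000, -2.000000) = -1.072500
  k2 = f(1.760000, -2.278850) = -1.504997
  k3 = f(1.760000, -2.391299) = -1.498250
  k4 = f(2.020000, -2.779090) = -1.995867
  p ← -2.000000 + (0.52/6)·(k1 + 2k2 + 2k3 + k4) = -2.786488
t=2.020000, p=-2.786488:
  k1 = f(2.020000, -2.786488) = -1.995423
  k2 = f(2.280000, -3.305298) = -2.556834
  k3 = f(2.280000, -3.451265) = -2.548076
  k4 = f(2.540000, -4.111488) = -3.172659
  p ← -2.786488 + (0.52/6)·(k1 + 2k2 + 2k3 + k4) = -4.119239
p(2.54) ≈ -4.1192

-4.1192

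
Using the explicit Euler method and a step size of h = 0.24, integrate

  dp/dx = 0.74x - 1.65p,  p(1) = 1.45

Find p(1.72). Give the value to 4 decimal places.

Euler: p_{n+1} = p_n + h·f(x_n, p_n).
x=1.000000, p=1.450000: f=-1.652500 → p ← 1.450000 + 0.24·(-1.652500) = 1.053400
x=1.240000, p=1.053400: f=-0.820510 → p ← 1.053400 + 0.24·(-0.820510) = 0.856478
x=1.480000, p=0.856478: f=-0.317988 → p ← 0.856478 + 0.24·(-0.317988) = 0.780160
p(1.72) ≈ 0.7802

0.7802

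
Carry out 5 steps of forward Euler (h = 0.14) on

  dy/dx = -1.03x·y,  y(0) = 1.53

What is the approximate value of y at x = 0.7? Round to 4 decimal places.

1.2423

Euler: y_{n+1} = y_n + h·f(x_n, y_n).
x=0.000000, y=1.530000: f=0.000000 → y ← 1.530000 + 0.14·0.000000 = 1.530000
x=0.140000, y=1.530000: f=-0.220626 → y ← 1.530000 + 0.14·(-0.220626) = 1.499112
x=0.280000, y=1.499112: f=-0.432344 → y ← 1.499112 + 0.14·(-0.432344) = 1.438584
x=0.420000, y=1.438584: f=-0.622332 → y ← 1.438584 + 0.14·(-0.622332) = 1.351458
x=0.560000, y=1.351458: f=-0.779521 → y ← 1.351458 + 0.14·(-0.779521) = 1.242325
y(0.7) ≈ 1.2423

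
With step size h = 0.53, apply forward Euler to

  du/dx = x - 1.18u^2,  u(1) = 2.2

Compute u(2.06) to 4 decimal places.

Euler: u_{n+1} = u_n + h·f(x_n, u_n).
x=1.000000, u=2.200000: f=-4.711200 → u ← 2.200000 + 0.53·(-4.711200) = -0.296936
x=1.530000, u=-0.296936: f=1.425958 → u ← -0.296936 + 0.53·1.425958 = 0.458822
u(2.06) ≈ 0.4588

0.4588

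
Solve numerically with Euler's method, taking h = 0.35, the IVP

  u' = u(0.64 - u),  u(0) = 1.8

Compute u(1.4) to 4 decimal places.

0.7704

Euler: u_{n+1} = u_n + h·f(s_n, u_n).
s=0.000000, u=1.800000: f=-2.088000 → u ← 1.800000 + 0.35·(-2.088000) = 1.069200
s=0.350000, u=1.069200: f=-0.458901 → u ← 1.069200 + 0.35·(-0.458901) = 0.908585
s=0.700000, u=0.908585: f=-0.244032 → u ← 0.908585 + 0.35·(-0.244032) = 0.823174
s=1.050000, u=0.823174: f=-0.150784 → u ← 0.823174 + 0.35·(-0.150784) = 0.770399
u(1.4) ≈ 0.7704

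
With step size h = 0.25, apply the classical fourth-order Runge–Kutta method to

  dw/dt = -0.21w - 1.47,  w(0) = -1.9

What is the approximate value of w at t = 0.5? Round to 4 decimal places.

-2.4083

RK4: k1 = f(t_n, w_n); k2 = f(t_n + h/2, w_n + (h/2)·k1); k3 = f(t_n + h/2, w_n + (h/2)·k2); k4 = f(t_n + h, w_n + h·k3); w_{n+1} = w_n + (h/6)·(k1 + 2k2 + 2k3 + k4).
t=0.000000, w=-1.900000:
  k1 = f(0.000000, -1.900000) = -1.071000
  k2 = f(0.125000, -2.033875) = -1.042886
  k3 = f(0.125000, -2.030361) = -1.043624
  k4 = f(0.250000, -2.160906) = -1.016210
  w ← -1.900000 + (0.25/6)·(k1 + 2k2 + 2k3 + k4) = -2.160843
t=0.250000, w=-2.160843:
  k1 = f(0.250000, -2.160843) = -1.016223
  k2 = f(0.375000, -2.287871) = -0.989547
  k3 = f(0.375000, -2.284536) = -0.990247
  k4 = f(0.500000, -2.408405) = -0.964235
  w ← -2.160843 + (0.25/6)·(k1 + 2k2 + 2k3 + k4) = -2.408345
w(0.5) ≈ -2.4083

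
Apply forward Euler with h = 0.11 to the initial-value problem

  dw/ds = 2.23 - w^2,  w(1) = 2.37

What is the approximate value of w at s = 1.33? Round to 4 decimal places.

1.6912

Euler: w_{n+1} = w_n + h·f(s_n, w_n).
s=1.000000, w=2.370000: f=-3.386900 → w ← 2.370000 + 0.11·(-3.386900) = 1.997441
s=1.110000, w=1.997441: f=-1.759771 → w ← 1.997441 + 0.11·(-1.759771) = 1.803866
s=1.220000, w=1.803866: f=-1.023933 → w ← 1.803866 + 0.11·(-1.023933) = 1.691234
w(1.33) ≈ 1.6912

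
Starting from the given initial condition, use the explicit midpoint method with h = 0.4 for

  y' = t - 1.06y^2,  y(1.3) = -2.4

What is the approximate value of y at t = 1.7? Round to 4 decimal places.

Midpoint: k1 = f(t_n, y_n); k2 = f(t_n + h/2, y_n + (h/2)·k1); y_{n+1} = y_n + h·k2.
t=1.300000, y=-2.400000:
  k1 = f(1.300000, -2.400000) = -4.805600
  k2 = f(1.500000, -3.361120) = -10.474955
  y ← -2.400000 + 0.4·(-10.474955) = -6.589982
y(1.7) ≈ -6.5900

-6.5900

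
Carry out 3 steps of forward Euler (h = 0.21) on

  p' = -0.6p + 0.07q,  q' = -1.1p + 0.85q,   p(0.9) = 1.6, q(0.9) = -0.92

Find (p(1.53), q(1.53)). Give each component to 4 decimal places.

1.0093, -2.6708

Euler on (p,q): p_{n+1} = p_n + h·p', q_{n+1} = q_n + h·q'.
0.900000: (1.600000, -0.920000); f=(-1.024400, -2.542000) → (1.384876, -1.453820)
1.110000: (1.384876, -1.453820); f=(-0.932693, -2.759111) → (1.189010, -2.033233)
1.320000: (1.189010, -2.033233); f=(-0.855733, -3.036160) → (1.009307, -2.670827)
(p(1.53), q(1.53)) ≈ (1.0093, -2.6708)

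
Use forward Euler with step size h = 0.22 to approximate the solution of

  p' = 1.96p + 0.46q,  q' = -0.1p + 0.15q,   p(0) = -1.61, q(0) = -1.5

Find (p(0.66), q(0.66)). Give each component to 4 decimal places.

Euler on (p,q): p_{n+1} = p_n + h·p', q_{n+1} = q_n + h·q'.
0.000000: (-1.610000, -1.500000); f=(-3.845600, -0.064000) → (-2.456032, -1.514080)
0.220000: (-2.456032, -1.514080); f=(-5.510300, 0.018491) → (-3.668298, -1.510012)
0.440000: (-3.668298, -1.510012); f=(-7.884469, 0.140328) → (-5.402881, -1.479140)
(p(0.66), q(0.66)) ≈ (-5.4029, -1.4791)

-5.4029, -1.4791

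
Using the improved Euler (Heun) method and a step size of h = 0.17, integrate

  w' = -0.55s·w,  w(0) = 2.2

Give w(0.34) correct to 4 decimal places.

2.1310

Heun: k1 = f(s_n, w_n); k2 = f(s_n + h, w_n + h·k1); w_{n+1} = w_n + (h/2)·(k1 + k2).
s=0.000000, w=2.200000:
  k1 = f(0.000000, 2.200000) = 0.000000
  k2 = f(0.170000, 2.200000) = -0.205700
  w ← 2.200000 + (0.17/2)·(0.000000 + (-0.205700)) = 2.182516
s=0.170000, w=2.182516:
  k1 = f(0.170000, 2.182516) = -0.204065
  k2 = f(0.340000, 2.147824) = -0.401643
  w ← 2.182516 + (0.17/2)·(-0.204065 + (-0.401643)) = 2.131030
w(0.34) ≈ 2.1310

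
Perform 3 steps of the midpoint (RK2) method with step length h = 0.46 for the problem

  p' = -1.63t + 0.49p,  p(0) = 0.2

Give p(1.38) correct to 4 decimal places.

Midpoint: k1 = f(t_n, p_n); k2 = f(t_n + h/2, p_n + (h/2)·k1); p_{n+1} = p_n + h·k2.
t=0.000000, p=0.200000:
  k1 = f(0.000000, 0.200000) = 0.098000
  k2 = f(0.230000, 0.222540) = -0.265855
  p ← 0.200000 + 0.46·(-0.265855) = 0.077707
t=0.460000, p=0.077707:
  k1 = f(0.460000, 0.077707) = -0.711724
  k2 = f(0.690000, -0.085990) = -1.166835
  p ← 0.077707 + 0.46·(-1.166835) = -0.459038
t=0.920000, p=-0.459038:
  k1 = f(0.920000, -0.459038) = -1.724528
  k2 = f(1.150000, -0.855679) = -2.293783
  p ← -0.459038 + 0.46·(-2.293783) = -1.514178
p(1.38) ≈ -1.5142

-1.5142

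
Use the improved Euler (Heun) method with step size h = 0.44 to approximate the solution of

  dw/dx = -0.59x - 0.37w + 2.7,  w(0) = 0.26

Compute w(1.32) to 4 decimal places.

Heun: k1 = f(x_n, w_n); k2 = f(x_n + h, w_n + h·k1); w_{n+1} = w_n + (h/2)·(k1 + k2).
x=0.000000, w=0.260000:
  k1 = f(0.000000, 0.260000) = 2.603800
  k2 = f(0.440000, 1.405672) = 1.920301
  w ← 0.260000 + (0.44/2)·(2.603800 + 1.920301) = 1.255302
x=0.440000, w=1.255302:
  k1 = f(0.440000, 1.255302) = 1.975938
  k2 = f(0.880000, 2.124715) = 1.394655
  w ← 1.255302 + (0.44/2)·(1.975938 + 1.394655) = 1.996833
x=0.880000, w=1.996833:
  k1 = f(0.880000, 1.996833) = 1.441972
  k2 = f(1.320000, 2.631300) = 0.947619
  w ← 1.996833 + (0.44/2)·(1.441972 + 0.947619) = 2.522543
w(1.32) ≈ 2.5225

2.5225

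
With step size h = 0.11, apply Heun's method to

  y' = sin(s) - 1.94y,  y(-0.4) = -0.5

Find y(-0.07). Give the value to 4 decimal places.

-0.3160

Heun: k1 = f(s_n, y_n); k2 = f(s_n + h, y_n + h·k1); y_{n+1} = y_n + (h/2)·(k1 + k2).
s=-0.400000, y=-0.500000:
  k1 = f(-0.400000, -0.500000) = 0.580582
  k2 = f(-0.290000, -0.436136) = 0.560152
  y ← -0.500000 + (0.11/2)·(0.580582 + 0.560152) = -0.437260
s=-0.290000, y=-0.437260:
  k1 = f(-0.290000, -0.437260) = 0.562332
  k2 = f(-0.180000, -0.375403) = 0.549253
  y ← -0.437260 + (0.11/2)·(0.562332 + 0.549253) = -0.376123
s=-0.180000, y=-0.376123:
  k1 = f(-0.180000, -0.376123) = 0.550648
  k2 = f(-0.070000, -0.315551) = 0.542227
  y ← -0.376123 + (0.11/2)·(0.550648 + 0.542227) = -0.316014
y(-0.07) ≈ -0.3160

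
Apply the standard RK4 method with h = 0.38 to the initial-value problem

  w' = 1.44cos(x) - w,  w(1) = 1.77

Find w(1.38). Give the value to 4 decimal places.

RK4: k1 = f(x_n, w_n); k2 = f(x_n + h/2, w_n + (h/2)·k1); k3 = f(x_n + h/2, w_n + (h/2)·k2); k4 = f(x_n + h, w_n + h·k3); w_{n+1} = w_n + (h/6)·(k1 + 2k2 + 2k3 + k4).
x=1.000000, w=1.770000:
  k1 = f(1.000000, 1.770000) = -0.991965
  k2 = f(1.190000, 1.581527) = -1.046336
  k3 = f(1.190000, 1.571196) = -1.036006
  k4 = f(1.380000, 1.376318) = -1.103235
  w ← 1.770000 + (0.38/6)·(k1 + 2k2 + 2k3 + k4) = 1.373541
w(1.38) ≈ 1.3735

1.3735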